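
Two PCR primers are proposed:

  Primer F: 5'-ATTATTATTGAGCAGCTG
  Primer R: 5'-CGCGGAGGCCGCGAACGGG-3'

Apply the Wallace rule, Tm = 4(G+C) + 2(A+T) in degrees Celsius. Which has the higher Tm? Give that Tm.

Primer F: A+T=12, G+C=6 → Tm = 2(12)+4(6) = 48°C
Primer R: A+T=3, G+C=16 → Tm = 2(3)+4(16) = 70°C
48°C vs 70°C → primer R is higher.

Primer R, 70°C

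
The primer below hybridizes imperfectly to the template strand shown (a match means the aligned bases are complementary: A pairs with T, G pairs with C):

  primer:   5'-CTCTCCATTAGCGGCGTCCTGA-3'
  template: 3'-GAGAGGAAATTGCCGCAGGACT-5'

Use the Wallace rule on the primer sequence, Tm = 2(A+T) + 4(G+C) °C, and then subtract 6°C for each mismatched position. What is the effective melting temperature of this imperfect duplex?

58°C

Primer base counts: A=3, T=6, G=5, C=8 → A+T=9, G+C=13
Perfect-match Tm = 2(9) + 4(13) = 18 + 52 = 70°C
Mismatches (positions where the bases are not complementary): 2 (at positions 7, 11)
Effective Tm = 70 − 2×6 = 70 − 12 = 58°C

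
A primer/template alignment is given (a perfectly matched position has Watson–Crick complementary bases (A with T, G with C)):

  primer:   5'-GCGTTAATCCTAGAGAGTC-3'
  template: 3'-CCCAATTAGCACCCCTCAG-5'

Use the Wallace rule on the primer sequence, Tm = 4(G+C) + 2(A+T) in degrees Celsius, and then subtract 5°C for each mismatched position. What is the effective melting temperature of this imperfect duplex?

36°C

Primer base counts: A=5, T=5, G=5, C=4 → A+T=10, G+C=9
Perfect-match Tm = 2(10) + 4(9) = 20 + 36 = 56°C
Mismatches (positions where the bases are not complementary): 4 (at positions 2, 10, 12, 14)
Effective Tm = 56 − 4×5 = 56 − 20 = 36°C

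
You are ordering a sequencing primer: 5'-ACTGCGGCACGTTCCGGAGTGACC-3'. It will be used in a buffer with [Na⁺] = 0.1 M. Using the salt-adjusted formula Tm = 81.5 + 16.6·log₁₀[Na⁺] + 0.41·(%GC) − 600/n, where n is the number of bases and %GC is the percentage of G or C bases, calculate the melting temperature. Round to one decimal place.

Length n = 24. Base counts: A=4, C=8, G=8, T=4
G+C = 16, so %GC = 16/24 × 100 = 66.667%
Salt term: 16.6 × (-1) = -16.6
GC term: 0.41 × 66.667 = 27.333; length term: −600/24 = −25
Tm = 81.5 + (-16.6) + 27.333 − 25 = 67.233 → 67.2°C

67.2°C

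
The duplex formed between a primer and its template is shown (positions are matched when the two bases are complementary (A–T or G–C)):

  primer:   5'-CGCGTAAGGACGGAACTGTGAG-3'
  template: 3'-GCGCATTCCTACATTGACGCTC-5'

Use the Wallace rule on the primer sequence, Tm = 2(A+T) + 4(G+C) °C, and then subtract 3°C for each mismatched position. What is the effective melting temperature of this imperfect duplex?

61°C

Primer base counts: A=6, T=3, G=9, C=4 → A+T=9, G+C=13
Perfect-match Tm = 2(9) + 4(13) = 18 + 52 = 70°C
Mismatches (positions where the bases are not complementary): 3 (at positions 11, 13, 19)
Effective Tm = 70 − 3×3 = 70 − 9 = 61°C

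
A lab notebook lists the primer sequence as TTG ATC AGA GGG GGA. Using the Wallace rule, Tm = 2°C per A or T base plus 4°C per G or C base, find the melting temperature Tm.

Base counts: G=7, A=4, C=1, T=3
AT pairs contribute 7, GC pairs contribute 8.
Tm = 4·8 + 2·7 = 32 + 14 = 46°C

46°C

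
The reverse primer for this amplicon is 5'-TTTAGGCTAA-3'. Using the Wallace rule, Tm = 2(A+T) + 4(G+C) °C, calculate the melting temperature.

26°C

Base counts: T=4, A=3, G=2, C=1
So N_AT = 7 and N_GC = 3.
Tm = 2×7 + 4×3 = 26°C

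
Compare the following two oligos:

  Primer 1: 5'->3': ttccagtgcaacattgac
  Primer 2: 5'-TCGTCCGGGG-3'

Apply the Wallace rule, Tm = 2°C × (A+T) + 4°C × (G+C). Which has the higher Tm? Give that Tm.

Primer 1, 52°C

Primer 1: A+T=10, G+C=8 → Tm = 2(10)+4(8) = 52°C
Primer 2: A+T=2, G+C=8 → Tm = 2(2)+4(8) = 36°C
52°C vs 36°C → primer 1 is higher.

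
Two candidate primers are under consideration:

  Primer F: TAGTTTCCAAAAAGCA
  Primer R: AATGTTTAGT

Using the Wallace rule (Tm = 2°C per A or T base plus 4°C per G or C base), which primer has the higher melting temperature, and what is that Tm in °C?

Primer F: A+T=11, G+C=5 → Tm = 2(11)+4(5) = 42°C
Primer R: A+T=8, G+C=2 → Tm = 2(8)+4(2) = 24°C
42°C vs 24°C → primer F is higher.

Primer F, 42°C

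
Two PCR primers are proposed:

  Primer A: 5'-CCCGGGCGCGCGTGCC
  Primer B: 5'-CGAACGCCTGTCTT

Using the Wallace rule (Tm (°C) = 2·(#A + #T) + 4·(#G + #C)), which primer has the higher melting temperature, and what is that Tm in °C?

Primer A: A+T=1, G+C=15 → Tm = 2(1)+4(15) = 62°C
Primer B: A+T=6, G+C=8 → Tm = 2(6)+4(8) = 44°C
62°C vs 44°C → primer A is higher.

Primer A, 62°C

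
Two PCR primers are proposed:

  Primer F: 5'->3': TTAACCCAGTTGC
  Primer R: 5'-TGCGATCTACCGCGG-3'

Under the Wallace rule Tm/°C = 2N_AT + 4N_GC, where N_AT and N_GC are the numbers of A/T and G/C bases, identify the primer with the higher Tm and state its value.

Primer R, 50°C

Primer F: A+T=7, G+C=6 → Tm = 2(7)+4(6) = 38°C
Primer R: A+T=5, G+C=10 → Tm = 2(5)+4(10) = 50°C
38°C vs 50°C → primer R is higher.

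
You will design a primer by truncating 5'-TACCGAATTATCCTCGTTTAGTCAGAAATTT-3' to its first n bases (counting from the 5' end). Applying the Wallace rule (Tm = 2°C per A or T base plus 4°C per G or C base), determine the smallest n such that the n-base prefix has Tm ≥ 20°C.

n = 7

First 6 bases: TACCGA → Tm = 18°C (< 20°C)
First 7 bases: TACCGAA → Tm = 20°C (≥ 20°C)
Since every base adds ≥2°C, Tm only increases with n, so the threshold is first crossed at n = 7.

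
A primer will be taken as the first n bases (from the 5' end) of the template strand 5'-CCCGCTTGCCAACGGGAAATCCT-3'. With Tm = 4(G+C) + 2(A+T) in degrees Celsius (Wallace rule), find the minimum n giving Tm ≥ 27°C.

First 7 bases: CCCGCTT → Tm = 24°C (< 27°C)
First 8 bases: CCCGCTTG → Tm = 28°C (≥ 27°C)
Since every base adds ≥2°C, Tm only increases with n, so the threshold is first crossed at n = 8.

n = 8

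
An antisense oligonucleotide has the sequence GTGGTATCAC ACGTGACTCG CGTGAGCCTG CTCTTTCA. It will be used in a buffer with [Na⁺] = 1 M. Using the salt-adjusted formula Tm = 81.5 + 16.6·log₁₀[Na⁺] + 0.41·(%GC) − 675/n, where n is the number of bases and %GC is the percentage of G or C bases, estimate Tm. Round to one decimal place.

Length n = 38. Counting bases: A=6, T=11, G=10, C=11
G+C = 21, so %GC = 21/38 × 100 = 55.263%
Salt term: 16.6 × (0) = 0
GC term: 0.41 × 55.263 = 22.658; length term: −675/38 = −17.763
Tm = 81.5 + (0) + 22.658 − 17.763 = 86.395 → 86.4°C

86.4°C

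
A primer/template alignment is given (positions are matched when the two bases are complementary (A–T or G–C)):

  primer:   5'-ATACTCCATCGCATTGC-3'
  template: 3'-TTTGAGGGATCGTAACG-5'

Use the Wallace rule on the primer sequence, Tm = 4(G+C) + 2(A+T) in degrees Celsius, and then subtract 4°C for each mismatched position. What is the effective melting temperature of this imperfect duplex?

Primer base counts: A=4, T=5, G=2, C=6 → A+T=9, G+C=8
Perfect-match Tm = 2(9) + 4(8) = 18 + 32 = 50°C
Mismatches (positions where the bases are not complementary): 3 (at positions 2, 8, 10)
Effective Tm = 50 − 3×4 = 50 − 12 = 38°C

38°C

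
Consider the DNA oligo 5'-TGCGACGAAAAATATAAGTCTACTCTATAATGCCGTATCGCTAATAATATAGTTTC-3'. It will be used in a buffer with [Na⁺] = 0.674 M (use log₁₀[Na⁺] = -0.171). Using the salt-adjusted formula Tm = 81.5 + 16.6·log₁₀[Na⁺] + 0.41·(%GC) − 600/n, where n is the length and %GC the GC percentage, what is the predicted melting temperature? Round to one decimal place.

81.1°C

Length n = 56. Base counts: G=8, T=18, C=10, A=20
G+C = 18, so %GC = 18/56 × 100 = 32.143%
Salt term: 16.6 × (-0.171) = -2.839
GC term: 0.41 × 32.143 = 13.179; length term: −600/56 = −10.714
Tm = 81.5 + (-2.839) + 13.179 − 10.714 = 81.126 → 81.1°C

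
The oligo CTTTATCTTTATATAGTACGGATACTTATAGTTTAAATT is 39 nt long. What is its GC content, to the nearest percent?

21%

Counting bases: T=19, C=4, A=12, G=4
G+C = 4 + 4 = 8 out of 39 bases
%GC = 8/39 × 100 = 20.51% ≈ 21%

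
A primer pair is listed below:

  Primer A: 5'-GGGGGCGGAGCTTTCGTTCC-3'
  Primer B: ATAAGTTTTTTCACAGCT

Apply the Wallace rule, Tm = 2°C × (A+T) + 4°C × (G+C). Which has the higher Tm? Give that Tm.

Primer A, 68°C

Primer A: A+T=6, G+C=14 → Tm = 2(6)+4(14) = 68°C
Primer B: A+T=13, G+C=5 → Tm = 2(13)+4(5) = 46°C
68°C vs 46°C → primer A is higher.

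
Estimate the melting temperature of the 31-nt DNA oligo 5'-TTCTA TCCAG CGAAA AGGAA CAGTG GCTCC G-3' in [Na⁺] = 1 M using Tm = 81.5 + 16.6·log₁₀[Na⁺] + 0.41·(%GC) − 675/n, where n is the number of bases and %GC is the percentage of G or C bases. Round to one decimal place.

Length n = 31. Base counts: T=6, A=9, C=8, G=8
G+C = 16, so %GC = 16/31 × 100 = 51.613%
Salt term: 16.6 × (0) = 0
GC term: 0.41 × 51.613 = 21.161; length term: −675/31 = −21.774
Tm = 81.5 + (0) + 21.161 − 21.774 = 80.887 → 80.9°C

80.9°C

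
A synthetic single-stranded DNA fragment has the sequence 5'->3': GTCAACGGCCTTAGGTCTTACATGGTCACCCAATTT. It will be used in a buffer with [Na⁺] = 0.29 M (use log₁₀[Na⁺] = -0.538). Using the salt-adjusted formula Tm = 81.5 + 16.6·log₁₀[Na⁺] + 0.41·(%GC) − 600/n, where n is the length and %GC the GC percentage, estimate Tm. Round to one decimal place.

75.3°C

Length n = 36. Base counts: A=8, C=10, T=11, G=7
G+C = 17, so %GC = 17/36 × 100 = 47.222%
Salt term: 16.6 × (-0.538) = -8.931
GC term: 0.41 × 47.222 = 19.361; length term: −600/36 = −16.667
Tm = 81.5 + (-8.931) + 19.361 − 16.667 = 75.263 → 75.3°C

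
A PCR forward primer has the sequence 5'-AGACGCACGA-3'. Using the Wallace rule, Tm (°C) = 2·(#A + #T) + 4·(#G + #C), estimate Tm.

32°C

T=0, C=3, G=3, A=4
So N_AT = 4 and N_GC = 6.
Tm = 4·6 + 2·4 = 24 + 8 = 32°C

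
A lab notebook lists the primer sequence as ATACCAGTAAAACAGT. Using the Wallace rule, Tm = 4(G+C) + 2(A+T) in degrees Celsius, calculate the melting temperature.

Counting bases: G=2, A=8, C=3, T=3
A+T = 11, G+C = 5
Tm = 2×11 + 4×5 = 42°C

42°C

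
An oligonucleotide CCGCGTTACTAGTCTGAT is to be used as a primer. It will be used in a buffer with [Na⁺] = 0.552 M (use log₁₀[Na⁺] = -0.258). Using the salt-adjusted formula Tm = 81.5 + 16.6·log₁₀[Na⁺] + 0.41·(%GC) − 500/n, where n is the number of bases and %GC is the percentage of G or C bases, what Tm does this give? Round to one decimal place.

69.9°C

Length n = 18. Base counts: T=6, A=3, G=4, C=5
G+C = 9, so %GC = 9/18 × 100 = 50%
Salt term: 16.6 × (-0.258) = -4.283
GC term: 0.41 × 50 = 20.5; length term: −500/18 = −27.778
Tm = 81.5 + (-4.283) + 20.5 − 27.778 = 69.939 → 69.9°C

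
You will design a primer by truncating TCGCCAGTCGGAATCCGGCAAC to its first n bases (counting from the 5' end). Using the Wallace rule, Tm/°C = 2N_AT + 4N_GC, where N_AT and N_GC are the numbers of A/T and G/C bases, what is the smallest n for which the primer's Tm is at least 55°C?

First 16 bases: TCGCCAGTCGGAATCC → Tm = 52°C (< 55°C)
First 17 bases: TCGCCAGTCGGAATCCG → Tm = 56°C (≥ 55°C)
Each additional base adds 2°C (A/T) or 4°C (G/C), so Tm is non-decreasing in n; n = 17 is the first length to reach 55°C.

n = 17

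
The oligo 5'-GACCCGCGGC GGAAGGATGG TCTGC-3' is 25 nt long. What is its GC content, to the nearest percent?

Counting bases: C=7, G=11, T=3, A=4
G+C = 11 + 7 = 18 out of 25 bases
%GC = 18/25 × 100 = 72% ≈ 72%

72%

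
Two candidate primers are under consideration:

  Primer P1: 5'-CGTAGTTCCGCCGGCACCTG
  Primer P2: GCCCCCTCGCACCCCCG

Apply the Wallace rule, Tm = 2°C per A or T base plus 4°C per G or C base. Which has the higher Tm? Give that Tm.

Primer P1, 68°C

Primer P1: A+T=6, G+C=14 → Tm = 2(6)+4(14) = 68°C
Primer P2: A+T=2, G+C=15 → Tm = 2(2)+4(15) = 64°C
68°C vs 64°C → primer P1 is higher.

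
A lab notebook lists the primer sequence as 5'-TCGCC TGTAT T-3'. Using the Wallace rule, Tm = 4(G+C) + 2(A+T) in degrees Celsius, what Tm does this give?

32°C

Scanning the sequence gives G=2, A=1, T=5, C=3.
So N_AT = 6 and N_GC = 5.
Tm = 2×6 + 4×5 = 32°C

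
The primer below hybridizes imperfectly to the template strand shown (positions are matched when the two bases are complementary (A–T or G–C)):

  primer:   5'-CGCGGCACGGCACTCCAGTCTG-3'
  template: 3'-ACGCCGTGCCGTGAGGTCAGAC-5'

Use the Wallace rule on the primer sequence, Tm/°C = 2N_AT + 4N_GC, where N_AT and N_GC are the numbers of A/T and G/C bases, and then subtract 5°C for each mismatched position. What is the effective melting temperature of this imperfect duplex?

Primer base counts: A=3, T=3, G=7, C=9 → A+T=6, G+C=16
Perfect-match Tm = 2(6) + 4(16) = 12 + 64 = 76°C
Mismatches (positions where the bases are not complementary): 1 (at position 1)
Effective Tm = 76 − 1×5 = 76 − 5 = 71°C

71°C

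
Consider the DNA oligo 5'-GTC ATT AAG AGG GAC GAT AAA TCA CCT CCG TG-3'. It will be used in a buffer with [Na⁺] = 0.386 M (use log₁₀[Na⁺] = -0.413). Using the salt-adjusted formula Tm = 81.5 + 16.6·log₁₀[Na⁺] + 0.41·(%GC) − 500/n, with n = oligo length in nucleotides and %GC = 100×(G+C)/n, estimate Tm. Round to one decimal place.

Length n = 32. Counting bases: T=7, G=8, C=7, A=10
G+C = 15, so %GC = 15/32 × 100 = 46.875%
Salt term: 16.6 × (-0.413) = -6.856
GC term: 0.41 × 46.875 = 19.219; length term: −500/32 = −15.625
Tm = 81.5 + (-6.856) + 19.219 − 15.625 = 78.238 → 78.2°C

78.2°C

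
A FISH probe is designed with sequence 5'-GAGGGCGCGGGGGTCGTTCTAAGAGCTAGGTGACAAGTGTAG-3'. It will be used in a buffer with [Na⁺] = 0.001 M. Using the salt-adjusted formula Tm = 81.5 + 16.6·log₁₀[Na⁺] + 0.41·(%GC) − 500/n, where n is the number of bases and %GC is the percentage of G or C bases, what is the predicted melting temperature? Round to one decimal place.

Length n = 42. Scanning the sequence gives G=19, A=9, T=8, C=6.
G+C = 25, so %GC = 25/42 × 100 = 59.524%
Salt term: 16.6 × (-3) = -49.8
GC term: 0.41 × 59.524 = 24.405; length term: −500/42 = −11.905
Tm = 81.5 + (-49.8) + 24.405 − 11.905 = 44.2 → 44.2°C

44.2°C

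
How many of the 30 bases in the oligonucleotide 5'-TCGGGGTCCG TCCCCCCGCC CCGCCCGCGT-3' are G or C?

26

Scanning the sequence gives C=17, A=0, G=9, T=4.
Total G or C: 9 + 17 = 26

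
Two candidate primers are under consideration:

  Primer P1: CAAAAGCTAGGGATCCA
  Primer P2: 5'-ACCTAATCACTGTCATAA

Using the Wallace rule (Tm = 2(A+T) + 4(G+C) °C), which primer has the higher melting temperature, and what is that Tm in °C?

Primer P1, 50°C

Primer P1: A+T=9, G+C=8 → Tm = 2(9)+4(8) = 50°C
Primer P2: A+T=12, G+C=6 → Tm = 2(12)+4(6) = 48°C
50°C vs 48°C → primer P1 is higher.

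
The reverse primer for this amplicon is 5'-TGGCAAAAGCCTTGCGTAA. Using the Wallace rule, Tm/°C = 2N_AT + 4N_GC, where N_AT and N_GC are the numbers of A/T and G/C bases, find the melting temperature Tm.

Scanning the sequence gives G=5, T=4, A=6, C=4.
So N_AT = 10 and N_GC = 9.
Tm = 2(10) + 4(9) = 20 + 36 = 56°C

56°C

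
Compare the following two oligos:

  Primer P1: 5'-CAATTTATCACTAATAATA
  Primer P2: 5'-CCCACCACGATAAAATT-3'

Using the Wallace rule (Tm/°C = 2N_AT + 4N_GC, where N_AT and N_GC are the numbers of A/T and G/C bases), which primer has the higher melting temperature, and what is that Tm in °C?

Primer P2, 48°C

Primer P1: A+T=16, G+C=3 → Tm = 2(16)+4(3) = 44°C
Primer P2: A+T=10, G+C=7 → Tm = 2(10)+4(7) = 48°C
44°C vs 48°C → primer P2 is higher.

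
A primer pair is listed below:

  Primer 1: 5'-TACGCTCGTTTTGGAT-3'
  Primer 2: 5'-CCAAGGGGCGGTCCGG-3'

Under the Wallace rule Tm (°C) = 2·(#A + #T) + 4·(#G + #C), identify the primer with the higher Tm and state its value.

Primer 2, 58°C

Primer 1: A+T=9, G+C=7 → Tm = 2(9)+4(7) = 46°C
Primer 2: A+T=3, G+C=13 → Tm = 2(3)+4(13) = 58°C
46°C vs 58°C → primer 2 is higher.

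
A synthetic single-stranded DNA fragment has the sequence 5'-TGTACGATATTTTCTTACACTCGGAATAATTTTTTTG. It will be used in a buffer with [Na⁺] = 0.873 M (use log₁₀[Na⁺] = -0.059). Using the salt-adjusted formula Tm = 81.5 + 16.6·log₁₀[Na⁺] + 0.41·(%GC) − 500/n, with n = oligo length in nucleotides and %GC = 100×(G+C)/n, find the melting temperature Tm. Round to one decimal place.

78.1°C

Length n = 37. Scanning the sequence gives T=18, A=9, C=5, G=5.
G+C = 10, so %GC = 10/37 × 100 = 27.027%
Salt term: 16.6 × (-0.059) = -0.979
GC term: 0.41 × 27.027 = 11.081; length term: −500/37 = −13.514
Tm = 81.5 + (-0.979) + 11.081 − 13.514 = 78.088 → 78.1°C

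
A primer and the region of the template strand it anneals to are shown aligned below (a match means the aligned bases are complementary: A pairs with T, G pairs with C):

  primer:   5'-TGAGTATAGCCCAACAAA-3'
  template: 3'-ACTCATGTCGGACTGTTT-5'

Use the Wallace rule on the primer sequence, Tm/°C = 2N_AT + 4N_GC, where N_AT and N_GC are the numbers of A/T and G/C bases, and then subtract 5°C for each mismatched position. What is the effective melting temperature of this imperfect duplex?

35°C

Primer base counts: A=8, T=3, G=3, C=4 → A+T=11, G+C=7
Perfect-match Tm = 2(11) + 4(7) = 22 + 28 = 50°C
Mismatches (positions where the bases are not complementary): 3 (at positions 7, 12, 13)
Effective Tm = 50 − 3×5 = 50 − 15 = 35°C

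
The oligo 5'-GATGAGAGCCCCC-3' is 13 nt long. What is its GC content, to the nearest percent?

69%

A=3, G=4, C=5, T=1
G+C = 4 + 5 = 9 out of 13 bases
%GC = 9/13 × 100 = 69.23% ≈ 69%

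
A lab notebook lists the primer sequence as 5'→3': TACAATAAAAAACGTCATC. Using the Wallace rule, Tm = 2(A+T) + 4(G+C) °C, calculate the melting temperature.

C=4, A=10, G=1, T=4
A+T = 14, G+C = 5
Tm = 2×14 + 4×5 = 48°C

48°C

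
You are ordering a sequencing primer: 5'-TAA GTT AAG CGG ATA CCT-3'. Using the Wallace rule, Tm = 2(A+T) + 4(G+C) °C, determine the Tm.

Base counts: C=3, G=4, T=5, A=6
AT pairs contribute 11, GC pairs contribute 7.
Tm = 2×11 + 4×7 = 50°C

50°C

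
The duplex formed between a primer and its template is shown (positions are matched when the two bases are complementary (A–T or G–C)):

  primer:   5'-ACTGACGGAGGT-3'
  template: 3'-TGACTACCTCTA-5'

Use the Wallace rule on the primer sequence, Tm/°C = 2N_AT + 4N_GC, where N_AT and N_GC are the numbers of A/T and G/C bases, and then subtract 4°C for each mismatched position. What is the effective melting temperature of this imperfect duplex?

Primer base counts: A=3, T=2, G=5, C=2 → A+T=5, G+C=7
Perfect-match Tm = 2(5) + 4(7) = 10 + 28 = 38°C
Mismatches (positions where the bases are not complementary): 2 (at positions 6, 11)
Effective Tm = 38 − 2×4 = 38 − 8 = 30°C

30°C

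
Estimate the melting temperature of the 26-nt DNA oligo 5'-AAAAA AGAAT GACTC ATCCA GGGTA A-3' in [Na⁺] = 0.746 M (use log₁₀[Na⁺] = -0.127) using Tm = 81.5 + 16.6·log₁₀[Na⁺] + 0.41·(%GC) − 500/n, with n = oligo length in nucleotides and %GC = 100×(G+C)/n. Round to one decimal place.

Length n = 26. C=4, T=4, A=13, G=5
G+C = 9, so %GC = 9/26 × 100 = 34.615%
Salt term: 16.6 × (-0.127) = -2.108
GC term: 0.41 × 34.615 = 14.192; length term: −500/26 = −19.231
Tm = 81.5 + (-2.108) + 14.192 − 19.231 = 74.353 → 74.4°C

74.4°C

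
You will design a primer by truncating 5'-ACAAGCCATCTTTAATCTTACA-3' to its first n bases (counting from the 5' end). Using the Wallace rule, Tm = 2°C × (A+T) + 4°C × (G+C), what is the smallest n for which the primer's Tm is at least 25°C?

First 8 bases: ACAAGCCA → Tm = 24°C (< 25°C)
First 9 bases: ACAAGCCAT → Tm = 26°C (≥ 25°C)
Since every base adds ≥2°C, Tm only increases with n, so the threshold is first crossed at n = 9.

n = 9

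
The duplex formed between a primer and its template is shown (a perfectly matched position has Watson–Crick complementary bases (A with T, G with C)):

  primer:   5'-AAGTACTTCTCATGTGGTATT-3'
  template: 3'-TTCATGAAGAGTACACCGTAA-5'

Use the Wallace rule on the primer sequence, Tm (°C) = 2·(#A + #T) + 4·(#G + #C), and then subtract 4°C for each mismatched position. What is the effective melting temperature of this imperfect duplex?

52°C

Primer base counts: A=5, T=9, G=4, C=3 → A+T=14, G+C=7
Perfect-match Tm = 2(14) + 4(7) = 28 + 28 = 56°C
Mismatches (positions where the bases are not complementary): 1 (at position 18)
Effective Tm = 56 − 1×4 = 56 − 4 = 52°C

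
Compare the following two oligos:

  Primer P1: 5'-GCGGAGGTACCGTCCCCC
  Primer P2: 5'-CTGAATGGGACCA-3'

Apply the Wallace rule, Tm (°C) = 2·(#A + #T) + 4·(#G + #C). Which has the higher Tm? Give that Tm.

Primer P1: A+T=4, G+C=14 → Tm = 2(4)+4(14) = 64°C
Primer P2: A+T=6, G+C=7 → Tm = 2(6)+4(7) = 40°C
64°C vs 40°C → primer P1 is higher.

Primer P1, 64°C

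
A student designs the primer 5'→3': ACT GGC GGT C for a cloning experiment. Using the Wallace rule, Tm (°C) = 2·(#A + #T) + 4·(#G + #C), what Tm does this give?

34°C

Scanning the sequence gives C=3, G=4, A=1, T=2.
So N_AT = 3 and N_GC = 7.
Tm = 2(3) + 4(7) = 6 + 28 = 34°C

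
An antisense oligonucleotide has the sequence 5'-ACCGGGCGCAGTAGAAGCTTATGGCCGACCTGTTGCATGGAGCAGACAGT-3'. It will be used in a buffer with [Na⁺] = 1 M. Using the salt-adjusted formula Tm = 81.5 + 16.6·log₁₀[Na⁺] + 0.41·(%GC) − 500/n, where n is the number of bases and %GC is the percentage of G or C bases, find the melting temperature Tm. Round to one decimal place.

Length n = 50. Counting bases: T=9, A=12, G=17, C=12
G+C = 29, so %GC = 29/50 × 100 = 58%
Salt term: 16.6 × (0) = 0
GC term: 0.41 × 58 = 23.78; length term: −500/50 = −10
Tm = 81.5 + (0) + 23.78 − 10 = 95.28 → 95.3°C

95.3°C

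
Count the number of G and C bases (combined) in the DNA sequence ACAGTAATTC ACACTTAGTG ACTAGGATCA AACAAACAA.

Base counts: G=5, A=18, C=8, T=8
G+C = 5 + 8 = 13

13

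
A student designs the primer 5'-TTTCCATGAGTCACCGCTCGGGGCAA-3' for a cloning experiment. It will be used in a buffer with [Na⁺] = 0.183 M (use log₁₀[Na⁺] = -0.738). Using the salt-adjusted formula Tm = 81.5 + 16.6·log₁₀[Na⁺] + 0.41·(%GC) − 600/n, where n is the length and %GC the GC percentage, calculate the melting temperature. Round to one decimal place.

69.8°C

Length n = 26. Scanning the sequence gives C=8, A=5, G=7, T=6.
G+C = 15, so %GC = 15/26 × 100 = 57.692%
Salt term: 16.6 × (-0.738) = -12.251
GC term: 0.41 × 57.692 = 23.654; length term: −600/26 = −23.077
Tm = 81.5 + (-12.251) + 23.654 − 23.077 = 69.826 → 69.8°C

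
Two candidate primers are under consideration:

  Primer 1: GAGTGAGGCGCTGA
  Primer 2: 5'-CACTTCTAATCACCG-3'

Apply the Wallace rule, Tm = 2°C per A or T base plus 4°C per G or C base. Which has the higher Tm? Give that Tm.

Primer 1, 46°C

Primer 1: A+T=5, G+C=9 → Tm = 2(5)+4(9) = 46°C
Primer 2: A+T=8, G+C=7 → Tm = 2(8)+4(7) = 44°C
46°C vs 44°C → primer 1 is higher.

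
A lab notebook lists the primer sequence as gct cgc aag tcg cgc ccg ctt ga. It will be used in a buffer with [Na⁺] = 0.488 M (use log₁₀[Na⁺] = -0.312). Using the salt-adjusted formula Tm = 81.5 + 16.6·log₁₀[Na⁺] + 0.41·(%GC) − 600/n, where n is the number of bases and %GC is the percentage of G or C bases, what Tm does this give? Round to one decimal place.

Length n = 23. G=7, T=4, A=3, C=9
G+C = 16, so %GC = 16/23 × 100 = 69.565%
Salt term: 16.6 × (-0.312) = -5.179
GC term: 0.41 × 69.565 = 28.522; length term: −600/23 = −26.087
Tm = 81.5 + (-5.179) + 28.522 − 26.087 = 78.756 → 78.8°C

78.8°C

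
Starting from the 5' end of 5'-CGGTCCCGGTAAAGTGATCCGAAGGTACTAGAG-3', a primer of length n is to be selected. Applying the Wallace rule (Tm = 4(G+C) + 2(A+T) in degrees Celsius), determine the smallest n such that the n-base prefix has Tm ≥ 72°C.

n = 23

First 22 bases: CGGTCCCGGTAAAGTGATCCGA → Tm = 70°C (< 72°C)
First 23 bases: CGGTCCCGGTAAAGTGATCCGAA → Tm = 72°C (≥ 72°C)
Each additional base adds 2°C (A/T) or 4°C (G/C), so Tm is non-decreasing in n; n = 23 is the first length to reach 72°C.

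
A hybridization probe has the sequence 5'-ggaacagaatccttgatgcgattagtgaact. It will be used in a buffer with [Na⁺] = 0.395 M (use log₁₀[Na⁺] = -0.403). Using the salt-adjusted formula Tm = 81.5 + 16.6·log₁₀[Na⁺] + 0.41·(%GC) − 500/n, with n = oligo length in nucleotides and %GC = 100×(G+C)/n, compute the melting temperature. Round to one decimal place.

75.9°C

Length n = 31. Scanning the sequence gives T=8, C=5, G=8, A=10.
G+C = 13, so %GC = 13/31 × 100 = 41.935%
Salt term: 16.6 × (-0.403) = -6.69
GC term: 0.41 × 41.935 = 17.193; length term: −500/31 = −16.129
Tm = 81.5 + (-6.69) + 17.193 − 16.129 = 75.874 → 75.9°C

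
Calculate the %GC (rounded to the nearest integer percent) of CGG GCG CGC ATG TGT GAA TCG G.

C=5, A=3, T=4, G=10
G+C = 10 + 5 = 15 out of 22 bases
%GC = 15/22 × 100 = 68.18% ≈ 68%

68%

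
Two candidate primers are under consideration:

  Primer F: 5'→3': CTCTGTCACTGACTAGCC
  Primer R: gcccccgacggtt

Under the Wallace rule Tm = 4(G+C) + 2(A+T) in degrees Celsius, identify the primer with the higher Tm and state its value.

Primer F, 56°C

Primer F: A+T=8, G+C=10 → Tm = 2(8)+4(10) = 56°C
Primer R: A+T=3, G+C=10 → Tm = 2(3)+4(10) = 46°C
56°C vs 46°C → primer F is higher.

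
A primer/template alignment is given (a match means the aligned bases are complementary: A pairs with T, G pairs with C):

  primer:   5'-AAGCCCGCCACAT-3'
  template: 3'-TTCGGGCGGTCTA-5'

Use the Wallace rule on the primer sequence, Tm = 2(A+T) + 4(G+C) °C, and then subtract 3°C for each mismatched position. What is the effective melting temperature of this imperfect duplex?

Primer base counts: A=4, T=1, G=2, C=6 → A+T=5, G+C=8
Perfect-match Tm = 2(5) + 4(8) = 10 + 32 = 42°C
Mismatches (positions where the bases are not complementary): 1 (at position 11)
Effective Tm = 42 − 1×3 = 42 − 3 = 39°C

39°C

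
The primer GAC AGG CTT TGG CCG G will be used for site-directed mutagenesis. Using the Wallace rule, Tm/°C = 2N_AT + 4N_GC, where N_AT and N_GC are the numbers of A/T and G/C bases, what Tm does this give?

54°C

G=7, A=2, T=3, C=4
So N_AT = 5 and N_GC = 11.
Tm = 4·11 + 2·5 = 44 + 10 = 54°C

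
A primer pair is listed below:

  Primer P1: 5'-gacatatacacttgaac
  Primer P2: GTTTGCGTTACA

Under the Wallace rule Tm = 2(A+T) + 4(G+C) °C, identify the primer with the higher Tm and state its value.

Primer P1, 46°C

Primer P1: A+T=11, G+C=6 → Tm = 2(11)+4(6) = 46°C
Primer P2: A+T=7, G+C=5 → Tm = 2(7)+4(5) = 34°C
46°C vs 34°C → primer P1 is higher.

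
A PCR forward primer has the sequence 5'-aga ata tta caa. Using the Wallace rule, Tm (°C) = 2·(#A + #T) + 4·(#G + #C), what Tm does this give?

T=3, G=1, A=7, C=1
A+T = 10, G+C = 2
Tm = 4·2 + 2·10 = 8 + 20 = 28°C

28°C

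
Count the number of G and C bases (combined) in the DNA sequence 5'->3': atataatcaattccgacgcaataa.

A=11, C=5, T=6, G=2
Total G or C: 2 + 5 = 7

7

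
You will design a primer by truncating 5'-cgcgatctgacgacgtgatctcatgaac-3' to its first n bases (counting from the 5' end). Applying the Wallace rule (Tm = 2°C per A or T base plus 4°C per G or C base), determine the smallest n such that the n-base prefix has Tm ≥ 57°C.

n = 18

First 17 bases: CGCGATCTGACGACGTG → Tm = 56°C (< 57°C)
First 18 bases: CGCGATCTGACGACGTGA → Tm = 58°C (≥ 57°C)
Since every base adds ≥2°C, Tm only increases with n, so the threshold is first crossed at n = 18.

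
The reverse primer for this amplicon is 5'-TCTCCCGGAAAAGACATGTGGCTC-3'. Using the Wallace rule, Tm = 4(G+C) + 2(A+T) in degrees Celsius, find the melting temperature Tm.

Counting bases: C=7, G=6, T=5, A=6
A+T = 11, G+C = 13
Tm = 4·13 + 2·11 = 52 + 22 = 74°C

74°C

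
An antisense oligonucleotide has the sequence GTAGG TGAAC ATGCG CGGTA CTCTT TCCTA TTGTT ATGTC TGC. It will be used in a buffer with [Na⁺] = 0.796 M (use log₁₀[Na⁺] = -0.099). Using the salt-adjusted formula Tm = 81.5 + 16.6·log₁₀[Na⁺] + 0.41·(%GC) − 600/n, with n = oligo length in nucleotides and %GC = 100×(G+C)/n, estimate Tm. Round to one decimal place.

Length n = 43. C=9, T=16, A=7, G=11
G+C = 20, so %GC = 20/43 × 100 = 46.512%
Salt term: 16.6 × (-0.099) = -1.643
GC term: 0.41 × 46.512 = 19.07; length term: −600/43 = −13.953
Tm = 81.5 + (-1.643) + 19.07 − 13.953 = 84.974 → 85.0°C

85.0°C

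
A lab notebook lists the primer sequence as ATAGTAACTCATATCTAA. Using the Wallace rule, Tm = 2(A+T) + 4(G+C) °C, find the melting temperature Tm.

Scanning the sequence gives C=3, T=6, G=1, A=8.
AT pairs contribute 14, GC pairs contribute 4.
Tm = 2×14 + 4×4 = 44°C

44°C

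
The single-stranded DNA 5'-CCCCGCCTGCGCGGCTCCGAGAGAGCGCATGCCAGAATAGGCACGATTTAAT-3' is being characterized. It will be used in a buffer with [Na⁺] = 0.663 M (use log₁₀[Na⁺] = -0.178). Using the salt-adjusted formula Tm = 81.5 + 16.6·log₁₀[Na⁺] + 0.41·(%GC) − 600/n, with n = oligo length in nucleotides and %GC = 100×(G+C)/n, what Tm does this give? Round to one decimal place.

92.2°C

Length n = 52. A=12, T=8, C=17, G=15
G+C = 32, so %GC = 32/52 × 100 = 61.538%
Salt term: 16.6 × (-0.178) = -2.955
GC term: 0.41 × 61.538 = 25.231; length term: −600/52 = −11.538
Tm = 81.5 + (-2.955) + 25.231 − 11.538 = 92.238 → 92.2°C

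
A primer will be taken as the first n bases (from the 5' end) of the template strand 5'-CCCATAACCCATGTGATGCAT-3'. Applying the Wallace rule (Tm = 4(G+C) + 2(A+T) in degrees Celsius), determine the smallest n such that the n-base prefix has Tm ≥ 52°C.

First 17 bases: CCCATAACCCATGTGAT → Tm = 50°C (< 52°C)
First 18 bases: CCCATAACCCATGTGATG → Tm = 54°C (≥ 52°C)
Each additional base adds 2°C (A/T) or 4°C (G/C), so Tm is non-decreasing in n; n = 18 is the first length to reach 52°C.

n = 18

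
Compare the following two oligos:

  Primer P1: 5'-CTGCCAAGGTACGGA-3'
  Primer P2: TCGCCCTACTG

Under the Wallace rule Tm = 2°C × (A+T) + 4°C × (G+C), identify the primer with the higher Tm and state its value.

Primer P1, 48°C

Primer P1: A+T=6, G+C=9 → Tm = 2(6)+4(9) = 48°C
Primer P2: A+T=4, G+C=7 → Tm = 2(4)+4(7) = 36°C
48°C vs 36°C → primer P1 is higher.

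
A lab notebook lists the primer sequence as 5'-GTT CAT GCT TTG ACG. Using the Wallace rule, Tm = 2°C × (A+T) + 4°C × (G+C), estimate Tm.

Counting bases: T=6, G=4, C=3, A=2
A+T = 8, G+C = 7
Tm = 2×8 + 4×7 = 44°C

44°C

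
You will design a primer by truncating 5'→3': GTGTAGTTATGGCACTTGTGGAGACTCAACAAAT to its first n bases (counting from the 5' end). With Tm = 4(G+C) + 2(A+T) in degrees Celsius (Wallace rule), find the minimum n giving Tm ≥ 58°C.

First 19 bases: GTGTAGTTATGGCACTTGT → Tm = 54°C (< 58°C)
First 20 bases: GTGTAGTTATGGCACTTGTG → Tm = 58°C (≥ 58°C)
Each additional base adds 2°C (A/T) or 4°C (G/C), so Tm is non-decreasing in n; n = 20 is the first length to reach 58°C.

n = 20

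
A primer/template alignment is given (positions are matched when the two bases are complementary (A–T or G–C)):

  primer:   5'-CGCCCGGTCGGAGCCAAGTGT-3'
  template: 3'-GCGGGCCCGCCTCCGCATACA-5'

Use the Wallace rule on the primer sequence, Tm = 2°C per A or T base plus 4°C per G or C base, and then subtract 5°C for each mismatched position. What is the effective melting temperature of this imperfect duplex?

Primer base counts: A=3, T=3, G=8, C=7 → A+T=6, G+C=15
Perfect-match Tm = 2(6) + 4(15) = 12 + 60 = 72°C
Mismatches (positions where the bases are not complementary): 5 (at positions 8, 14, 16, 17, 18)
Effective Tm = 72 − 5×5 = 72 − 25 = 47°C

47°C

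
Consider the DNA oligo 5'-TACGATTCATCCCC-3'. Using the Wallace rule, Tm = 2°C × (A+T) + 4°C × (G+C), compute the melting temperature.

42°C

A=3, C=6, G=1, T=4
A+T = 7, G+C = 7
Tm = 2(7) + 4(7) = 14 + 28 = 42°C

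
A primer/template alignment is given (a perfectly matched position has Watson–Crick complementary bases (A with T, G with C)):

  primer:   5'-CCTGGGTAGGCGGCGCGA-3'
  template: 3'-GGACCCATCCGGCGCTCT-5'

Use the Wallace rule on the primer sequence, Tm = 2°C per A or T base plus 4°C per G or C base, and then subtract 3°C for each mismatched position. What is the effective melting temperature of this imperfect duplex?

Primer base counts: A=2, T=2, G=9, C=5 → A+T=4, G+C=14
Perfect-match Tm = 2(4) + 4(14) = 8 + 56 = 64°C
Mismatches (positions where the bases are not complementary): 2 (at positions 12, 16)
Effective Tm = 64 − 2×3 = 64 − 6 = 58°C

58°C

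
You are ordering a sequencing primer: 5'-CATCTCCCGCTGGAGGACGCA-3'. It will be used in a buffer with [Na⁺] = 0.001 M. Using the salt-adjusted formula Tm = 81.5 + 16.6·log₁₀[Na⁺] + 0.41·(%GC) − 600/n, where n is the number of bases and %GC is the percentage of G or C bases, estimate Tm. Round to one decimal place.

Length n = 21. Scanning the sequence gives A=4, G=6, T=3, C=8.
G+C = 14, so %GC = 14/21 × 100 = 66.667%
Salt term: 16.6 × (-3) = -49.8
GC term: 0.41 × 66.667 = 27.333; length term: −600/21 = −28.571
Tm = 81.5 + (-49.8) + 27.333 − 28.571 = 30.462 → 30.5°C

30.5°C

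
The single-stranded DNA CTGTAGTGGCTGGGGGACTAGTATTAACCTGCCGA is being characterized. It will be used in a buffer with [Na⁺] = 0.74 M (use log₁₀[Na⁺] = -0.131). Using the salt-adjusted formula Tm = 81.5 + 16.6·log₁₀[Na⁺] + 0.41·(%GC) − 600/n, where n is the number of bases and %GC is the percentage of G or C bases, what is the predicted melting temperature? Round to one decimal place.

Length n = 35. Counting bases: A=7, T=9, C=7, G=12
G+C = 19, so %GC = 19/35 × 100 = 54.286%
Salt term: 16.6 × (-0.131) = -2.175
GC term: 0.41 × 54.286 = 22.257; length term: −600/35 = −17.143
Tm = 81.5 + (-2.175) + 22.257 − 17.143 = 84.439 → 84.4°C

84.4°C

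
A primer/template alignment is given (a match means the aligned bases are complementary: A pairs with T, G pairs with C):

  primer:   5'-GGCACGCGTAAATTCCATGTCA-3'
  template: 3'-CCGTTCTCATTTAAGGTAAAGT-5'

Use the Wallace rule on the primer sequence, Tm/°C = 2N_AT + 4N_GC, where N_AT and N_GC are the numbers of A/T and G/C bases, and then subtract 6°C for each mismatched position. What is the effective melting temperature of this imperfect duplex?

48°C

Primer base counts: A=6, T=5, G=5, C=6 → A+T=11, G+C=11
Perfect-match Tm = 2(11) + 4(11) = 22 + 44 = 66°C
Mismatches (positions where the bases are not complementary): 3 (at positions 5, 7, 19)
Effective Tm = 66 − 3×6 = 66 − 18 = 48°C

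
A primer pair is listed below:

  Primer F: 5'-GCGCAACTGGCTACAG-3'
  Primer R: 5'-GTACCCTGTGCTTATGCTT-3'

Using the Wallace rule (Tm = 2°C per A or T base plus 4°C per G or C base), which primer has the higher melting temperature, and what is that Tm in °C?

Primer R, 56°C

Primer F: A+T=6, G+C=10 → Tm = 2(6)+4(10) = 52°C
Primer R: A+T=10, G+C=9 → Tm = 2(10)+4(9) = 56°C
52°C vs 56°C → primer R is higher.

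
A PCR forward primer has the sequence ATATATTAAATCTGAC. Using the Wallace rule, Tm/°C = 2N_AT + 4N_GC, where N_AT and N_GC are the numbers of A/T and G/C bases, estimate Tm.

38°C

Counting bases: G=1, T=6, C=2, A=7
AT pairs contribute 13, GC pairs contribute 3.
Tm = 2×13 + 4×3 = 38°C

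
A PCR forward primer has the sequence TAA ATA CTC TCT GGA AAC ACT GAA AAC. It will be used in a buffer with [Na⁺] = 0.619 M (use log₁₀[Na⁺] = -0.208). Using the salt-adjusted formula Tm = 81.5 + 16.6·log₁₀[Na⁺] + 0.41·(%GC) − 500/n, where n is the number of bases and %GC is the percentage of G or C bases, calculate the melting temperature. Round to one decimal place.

73.2°C

Length n = 27. Base counts: A=12, T=6, G=3, C=6
G+C = 9, so %GC = 9/27 × 100 = 33.333%
Salt term: 16.6 × (-0.208) = -3.453
GC term: 0.41 × 33.333 = 13.667; length term: −500/27 = −18.519
Tm = 81.5 + (-3.453) + 13.667 − 18.519 = 73.195 → 73.2°C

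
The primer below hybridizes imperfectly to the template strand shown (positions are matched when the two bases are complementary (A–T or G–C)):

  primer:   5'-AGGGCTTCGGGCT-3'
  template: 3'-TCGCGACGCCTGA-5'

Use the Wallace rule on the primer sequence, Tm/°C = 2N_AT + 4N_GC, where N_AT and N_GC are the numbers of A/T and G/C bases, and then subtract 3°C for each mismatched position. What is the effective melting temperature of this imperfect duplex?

35°C

Primer base counts: A=1, T=3, G=6, C=3 → A+T=4, G+C=9
Perfect-match Tm = 2(4) + 4(9) = 8 + 36 = 44°C
Mismatches (positions where the bases are not complementary): 3 (at positions 3, 7, 11)
Effective Tm = 44 − 3×3 = 44 − 9 = 35°C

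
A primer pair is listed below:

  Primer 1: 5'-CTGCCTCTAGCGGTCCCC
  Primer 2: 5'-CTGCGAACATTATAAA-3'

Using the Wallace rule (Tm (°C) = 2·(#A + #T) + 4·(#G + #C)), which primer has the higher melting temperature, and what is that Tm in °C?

Primer 1: A+T=5, G+C=13 → Tm = 2(5)+4(13) = 62°C
Primer 2: A+T=11, G+C=5 → Tm = 2(11)+4(5) = 42°C
62°C vs 42°C → primer 1 is higher.

Primer 1, 62°C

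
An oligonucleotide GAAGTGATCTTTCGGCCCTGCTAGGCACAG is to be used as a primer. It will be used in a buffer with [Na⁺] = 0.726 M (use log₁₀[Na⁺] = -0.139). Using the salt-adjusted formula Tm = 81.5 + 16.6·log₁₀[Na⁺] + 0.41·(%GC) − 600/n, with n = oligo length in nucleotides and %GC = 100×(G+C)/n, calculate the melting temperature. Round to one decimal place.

82.4°C

Length n = 30. Scanning the sequence gives G=9, C=8, T=7, A=6.
G+C = 17, so %GC = 17/30 × 100 = 56.667%
Salt term: 16.6 × (-0.139) = -2.307
GC term: 0.41 × 56.667 = 23.233; length term: −600/30 = −20
Tm = 81.5 + (-2.307) + 23.233 − 20 = 82.426 → 82.4°C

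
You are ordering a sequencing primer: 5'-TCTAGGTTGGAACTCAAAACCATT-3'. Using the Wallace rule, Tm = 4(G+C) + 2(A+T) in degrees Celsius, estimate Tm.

Scanning the sequence gives C=5, T=7, A=8, G=4.
So N_AT = 15 and N_GC = 9.
Tm = 4·9 + 2·15 = 36 + 30 = 66°C

66°C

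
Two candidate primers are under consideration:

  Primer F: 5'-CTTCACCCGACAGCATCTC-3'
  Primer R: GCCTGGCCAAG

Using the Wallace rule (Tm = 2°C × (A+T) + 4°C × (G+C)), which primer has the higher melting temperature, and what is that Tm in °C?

Primer F, 60°C

Primer F: A+T=8, G+C=11 → Tm = 2(8)+4(11) = 60°C
Primer R: A+T=3, G+C=8 → Tm = 2(3)+4(8) = 38°C
60°C vs 38°C → primer F is higher.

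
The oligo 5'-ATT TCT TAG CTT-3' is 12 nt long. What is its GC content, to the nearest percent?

C=2, A=2, T=7, G=1
G+C = 1 + 2 = 3 out of 12 bases
%GC = 3/12 × 100 = 25% ≈ 25%

25%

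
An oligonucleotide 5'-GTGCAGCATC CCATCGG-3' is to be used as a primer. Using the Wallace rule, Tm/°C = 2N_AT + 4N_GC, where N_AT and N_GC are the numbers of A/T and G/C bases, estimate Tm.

Counting bases: G=5, C=6, A=3, T=3
So N_AT = 6 and N_GC = 11.
Tm = 2(6) + 4(11) = 12 + 44 = 56°C

56°C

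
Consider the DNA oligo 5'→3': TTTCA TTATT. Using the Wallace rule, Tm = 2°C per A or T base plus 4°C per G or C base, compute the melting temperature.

22°C

Scanning the sequence gives G=0, A=2, C=1, T=7.
So N_AT = 9 and N_GC = 1.
Tm = 4·1 + 2·9 = 4 + 18 = 22°C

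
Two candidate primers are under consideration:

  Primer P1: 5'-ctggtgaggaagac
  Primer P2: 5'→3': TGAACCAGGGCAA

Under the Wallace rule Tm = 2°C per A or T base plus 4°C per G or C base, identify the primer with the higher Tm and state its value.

Primer P1, 44°C

Primer P1: A+T=6, G+C=8 → Tm = 2(6)+4(8) = 44°C
Primer P2: A+T=6, G+C=7 → Tm = 2(6)+4(7) = 40°C
44°C vs 40°C → primer P1 is higher.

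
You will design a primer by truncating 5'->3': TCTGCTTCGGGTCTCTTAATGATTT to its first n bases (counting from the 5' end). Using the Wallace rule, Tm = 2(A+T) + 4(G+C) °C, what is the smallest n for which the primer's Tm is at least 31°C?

n = 10

First 9 bases: TCTGCTTCG → Tm = 28°C (< 31°C)
First 10 bases: TCTGCTTCGG → Tm = 32°C (≥ 31°C)
Since every base adds ≥2°C, Tm only increases with n, so the threshold is first crossed at n = 10.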